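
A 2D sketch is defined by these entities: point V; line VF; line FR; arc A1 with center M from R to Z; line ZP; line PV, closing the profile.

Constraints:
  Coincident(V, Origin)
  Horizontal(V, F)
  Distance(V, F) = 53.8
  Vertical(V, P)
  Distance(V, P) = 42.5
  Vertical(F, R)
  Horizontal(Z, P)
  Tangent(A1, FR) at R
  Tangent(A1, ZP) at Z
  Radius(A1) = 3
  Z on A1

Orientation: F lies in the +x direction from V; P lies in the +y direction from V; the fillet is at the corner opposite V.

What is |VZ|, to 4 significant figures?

66.23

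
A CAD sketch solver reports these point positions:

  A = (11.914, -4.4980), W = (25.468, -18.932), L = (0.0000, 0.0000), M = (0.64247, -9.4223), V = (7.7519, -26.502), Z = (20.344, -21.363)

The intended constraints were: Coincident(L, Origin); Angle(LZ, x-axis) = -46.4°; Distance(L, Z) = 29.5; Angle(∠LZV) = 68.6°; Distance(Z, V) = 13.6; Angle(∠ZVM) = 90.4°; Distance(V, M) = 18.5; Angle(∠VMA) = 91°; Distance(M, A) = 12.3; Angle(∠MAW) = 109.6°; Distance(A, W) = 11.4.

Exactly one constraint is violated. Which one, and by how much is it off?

Distance(A, W) = 11.4 — off by 8.40.

L = (0.00, 0.00) ✓; LZ at -46.40° ✓; |LZ| = 29.50 ✓; ∠LZV = 68.60° ✓; |ZV| = 13.60 ✓; ∠ZVM = 90.40° ✓; |VM| = 18.50 ✓; ∠VMA = 91.00° ✓; |MA| = 12.30 ✓; ∠MAW = 109.6° ✓; |AW| = 19.80 ✗.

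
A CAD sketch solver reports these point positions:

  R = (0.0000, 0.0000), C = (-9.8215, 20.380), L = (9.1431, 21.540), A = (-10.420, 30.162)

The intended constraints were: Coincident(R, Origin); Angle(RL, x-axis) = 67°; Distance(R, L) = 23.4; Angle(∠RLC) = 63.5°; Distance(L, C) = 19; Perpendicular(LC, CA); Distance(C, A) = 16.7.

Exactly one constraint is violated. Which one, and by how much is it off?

Distance(C, A) = 16.7 — off by 6.90.

R = (0.00, 0.00) ✓; RL at 67.00° ✓; |RL| = 23.40 ✓; ∠RLC = 63.50° ✓; |LC| = 19.00 ✓; ∠(LC, CA) = 90.00° ✓; |CA| = 9.800 ✗.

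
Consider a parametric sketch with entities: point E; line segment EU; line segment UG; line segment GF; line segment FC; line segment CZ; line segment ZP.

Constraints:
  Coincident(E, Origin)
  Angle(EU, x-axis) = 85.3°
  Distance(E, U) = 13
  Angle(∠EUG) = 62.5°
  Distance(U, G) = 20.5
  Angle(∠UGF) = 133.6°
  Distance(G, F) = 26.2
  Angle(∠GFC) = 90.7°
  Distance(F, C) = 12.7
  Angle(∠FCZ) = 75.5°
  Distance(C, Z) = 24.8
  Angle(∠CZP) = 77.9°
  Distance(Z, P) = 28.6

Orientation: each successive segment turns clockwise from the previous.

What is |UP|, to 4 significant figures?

44.46

∠FCZ = 75.5° gives CZ at 87.60° from the x-axis; with |CZ| = 24.8, Z = (12.21, -1.535). ∠CZP = 77.9° gives ZP at -14.50° from the x-axis; with |ZP| = 28.6, P = (39.90, -8.696). Then |UP| = |P − U| = 44.46.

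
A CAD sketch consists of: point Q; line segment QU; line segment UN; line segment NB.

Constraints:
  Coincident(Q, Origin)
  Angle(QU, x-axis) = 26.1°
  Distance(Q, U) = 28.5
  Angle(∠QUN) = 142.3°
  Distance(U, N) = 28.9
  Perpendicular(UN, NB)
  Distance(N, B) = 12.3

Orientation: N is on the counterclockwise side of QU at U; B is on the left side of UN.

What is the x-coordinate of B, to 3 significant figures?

27.3

Q is at the origin; QU runs at 26.1° with length 28.5, so U = 28.5·(cos 26.1°, sin 26.1°) = (25.6, 12.5). ∠QUN = 142.3°, so UN runs at 26.1° + (180° − 142.3°) = 63.8° from the x-axis; with |UN| = 28.9, N = U + 28.9·(cos 63.8°, sin 63.8°) = (38.4, 38.5). UN is perpendicular to NB; with |NB| = 12.3 on the left of UN, B = N + 12.3·(-0.897, 0.442) = (27.3, 43.9). So B.x = 27.3.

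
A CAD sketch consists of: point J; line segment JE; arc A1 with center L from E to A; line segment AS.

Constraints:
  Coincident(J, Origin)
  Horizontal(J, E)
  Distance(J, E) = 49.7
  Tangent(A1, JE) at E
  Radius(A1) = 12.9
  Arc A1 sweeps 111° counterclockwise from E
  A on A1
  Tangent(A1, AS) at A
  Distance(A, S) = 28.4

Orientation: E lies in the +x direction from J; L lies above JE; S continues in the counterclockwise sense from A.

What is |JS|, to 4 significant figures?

67.81

J is at the origin; JE is horizontal with |JE| = 49.7 and E on the +x side, so E = (49.70, 0.000). Tangency of A1 to JE means the radius LE is perpendicular to JE, so L = E + (0, 12.9) = (49.70, 12.90). On A1, E sits at bearing -90° from L; a 111° counterclockwise sweep puts A at bearing 21°, so A = L + 12.9·(cos 21°, sin 21°) = (61.74, 17.52). The tangent condition forces LA to be normal to AS, so AS runs along (−sin 21°, cos 21°); with |AS| = 28.4, S = (51.57, 44.04). Then |JS| = |S − J| = 67.81.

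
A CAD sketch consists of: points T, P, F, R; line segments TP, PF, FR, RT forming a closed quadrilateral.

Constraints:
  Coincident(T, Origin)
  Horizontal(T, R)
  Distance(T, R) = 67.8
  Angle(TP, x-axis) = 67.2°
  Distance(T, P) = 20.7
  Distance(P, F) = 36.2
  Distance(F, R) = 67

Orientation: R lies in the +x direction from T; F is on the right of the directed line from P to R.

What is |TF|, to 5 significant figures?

17.012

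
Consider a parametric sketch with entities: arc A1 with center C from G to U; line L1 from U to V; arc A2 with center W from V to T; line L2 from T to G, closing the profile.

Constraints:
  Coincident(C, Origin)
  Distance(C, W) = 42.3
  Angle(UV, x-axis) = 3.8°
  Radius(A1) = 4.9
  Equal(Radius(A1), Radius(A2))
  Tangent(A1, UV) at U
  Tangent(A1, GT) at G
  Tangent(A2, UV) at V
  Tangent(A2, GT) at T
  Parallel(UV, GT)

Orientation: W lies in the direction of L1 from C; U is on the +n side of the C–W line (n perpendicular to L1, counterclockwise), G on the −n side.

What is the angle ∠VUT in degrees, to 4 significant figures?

13.04°

Tangency of A1 to both parallel lines with radius 4.9 puts U and G at C ± 4.9·n: U = (-0.3247, 4.889), G = (0.3247, -4.889). Equal radii place V and T the same way about W: V = W + 4.9·n = (41.88, 7.693), T = W − 4.9·n = (42.53, -2.086). Then cos ∠VUT = UV·UT / (|UV||UT|), giving 13.04°.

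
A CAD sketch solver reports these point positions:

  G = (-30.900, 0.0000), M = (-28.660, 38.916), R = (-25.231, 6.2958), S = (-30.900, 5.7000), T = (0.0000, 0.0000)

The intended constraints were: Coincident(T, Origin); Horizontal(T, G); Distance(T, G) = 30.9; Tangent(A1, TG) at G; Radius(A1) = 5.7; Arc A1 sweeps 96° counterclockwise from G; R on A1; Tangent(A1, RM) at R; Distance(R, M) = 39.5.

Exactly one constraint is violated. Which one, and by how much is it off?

Distance(R, M) = 39.5 — off by 6.70.

T = (0.00, 0.00) ✓; T.y = 0.00, G.y = 0.00 ✓; |TG| = 30.90 ✓; ∠(SG, GT) = 90.00° ✓; |SG| = 5.700 ✓; bearing(S→R) − bearing(S→G) = 96.00° ✓; |SR| = 5.700 ✓; ∠(SR, RM) = 90.00° ✓; |RM| = 32.80 ✗.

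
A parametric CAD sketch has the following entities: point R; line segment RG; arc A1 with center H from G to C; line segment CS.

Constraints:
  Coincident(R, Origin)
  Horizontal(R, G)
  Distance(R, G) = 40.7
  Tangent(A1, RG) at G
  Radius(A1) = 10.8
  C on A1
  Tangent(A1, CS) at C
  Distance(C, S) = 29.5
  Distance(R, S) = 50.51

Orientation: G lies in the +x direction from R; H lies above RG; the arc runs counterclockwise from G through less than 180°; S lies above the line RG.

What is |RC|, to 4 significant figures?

52.12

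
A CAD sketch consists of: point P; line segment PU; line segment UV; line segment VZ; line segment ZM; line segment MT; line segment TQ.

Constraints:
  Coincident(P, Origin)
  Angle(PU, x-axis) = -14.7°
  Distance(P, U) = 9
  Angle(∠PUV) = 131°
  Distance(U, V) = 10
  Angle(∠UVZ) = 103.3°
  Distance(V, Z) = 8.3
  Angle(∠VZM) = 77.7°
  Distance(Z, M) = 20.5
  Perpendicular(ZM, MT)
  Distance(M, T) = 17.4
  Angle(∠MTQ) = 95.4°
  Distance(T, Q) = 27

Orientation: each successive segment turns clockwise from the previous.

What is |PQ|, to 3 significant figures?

30.3

P is at the origin; PU runs at -14.7° with length 9.0, so U = (8.71, -2.28). ∠PUV = 131.0° gives UV at -63.7° from the x-axis; with |UV| = 10.0, V = (13.1, -11.2). ∠UVZ = 103.3° gives VZ at -140° from the x-axis; with |VZ| = 8.3, Z = (6.74, -16.5). ∠VZM = 77.7° gives ZM at 117° from the x-axis; with |ZM| = 20.5, M = (-2.66, 1.68). ZM ⟂ MT, so MT runs at 27.3°; with |MT| = 17.4, T = (12.8, 9.66). ∠MTQ = 95.4° gives TQ at -57.3° from the x-axis; with |TQ| = 27.0, Q = (27.4, -13.1). Then |PQ| = |Q − P| = 30.3.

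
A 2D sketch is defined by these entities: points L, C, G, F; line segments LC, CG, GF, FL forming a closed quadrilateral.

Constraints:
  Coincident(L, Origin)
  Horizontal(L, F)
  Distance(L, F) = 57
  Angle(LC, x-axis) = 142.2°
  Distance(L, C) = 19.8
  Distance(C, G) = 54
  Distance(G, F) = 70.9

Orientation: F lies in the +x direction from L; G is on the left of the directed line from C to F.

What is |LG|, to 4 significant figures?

58.70

Checks: |CG| = 54.00 ✓; |GF| = 70.90 ✓.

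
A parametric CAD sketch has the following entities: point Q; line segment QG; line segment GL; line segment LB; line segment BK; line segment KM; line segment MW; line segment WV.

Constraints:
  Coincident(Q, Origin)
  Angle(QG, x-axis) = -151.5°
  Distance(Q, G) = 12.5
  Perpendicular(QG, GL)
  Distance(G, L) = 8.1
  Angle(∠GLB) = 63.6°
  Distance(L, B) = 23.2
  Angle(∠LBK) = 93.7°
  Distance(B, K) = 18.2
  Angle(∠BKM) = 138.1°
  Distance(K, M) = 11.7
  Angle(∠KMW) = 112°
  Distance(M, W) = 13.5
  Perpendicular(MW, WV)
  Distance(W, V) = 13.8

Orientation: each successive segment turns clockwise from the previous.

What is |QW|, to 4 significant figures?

24.33

Q is at the origin; QG runs at -151.5° with length 12.5, so G = (-10.99, -5.964). QG ⟂ GL, so GL runs at 118.5°; with |GL| = 8.1, L = (-14.85, 1.154). ∠GLB = 63.6° gives LB at 2.100° from the x-axis; with |LB| = 23.2, B = (8.334, 2.004). ∠LBK = 93.7° gives BK at -84.20° from the x-axis; with |BK| = 18.2, K = (10.17, -16.10). ∠BKM = 138.1° gives KM at -126.1° from the x-axis; with |KM| = 11.7, M = (3.280, -25.56). ∠KMW = 112.0° gives MW at 165.9° from the x-axis; with |MW| = 13.5, W = (-9.813, -22.27). Then |QW| = |W − Q| = 24.33.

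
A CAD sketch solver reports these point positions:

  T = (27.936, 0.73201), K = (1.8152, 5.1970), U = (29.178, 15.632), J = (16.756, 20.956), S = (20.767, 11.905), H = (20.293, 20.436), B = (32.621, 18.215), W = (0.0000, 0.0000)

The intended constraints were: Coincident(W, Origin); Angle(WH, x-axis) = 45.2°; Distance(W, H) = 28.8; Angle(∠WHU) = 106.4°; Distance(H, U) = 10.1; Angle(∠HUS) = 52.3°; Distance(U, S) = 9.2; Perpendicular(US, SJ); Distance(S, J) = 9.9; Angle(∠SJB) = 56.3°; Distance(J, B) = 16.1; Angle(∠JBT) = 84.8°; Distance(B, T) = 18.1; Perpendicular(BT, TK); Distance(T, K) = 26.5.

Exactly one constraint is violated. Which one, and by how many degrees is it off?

Perpendicular(BT, TK) — off by 5.30°.

W = (0.00, 0.00) ✓; WH at 45.20° ✓; |WH| = 28.80 ✓; ∠WHU = 106.4° ✓; |HU| = 10.10 ✓; ∠HUS = 52.30° ✓; |US| = 9.200 ✓; ∠(US, SJ) = 90.00° ✓; |SJ| = 9.900 ✓; ∠SJB = 56.30° ✓; |JB| = 16.10 ✓; ∠JBT = 84.80° ✓; |BT| = 18.10 ✓; ∠(BT, TK) = 84.70° ✗; |TK| = 26.50 ✓.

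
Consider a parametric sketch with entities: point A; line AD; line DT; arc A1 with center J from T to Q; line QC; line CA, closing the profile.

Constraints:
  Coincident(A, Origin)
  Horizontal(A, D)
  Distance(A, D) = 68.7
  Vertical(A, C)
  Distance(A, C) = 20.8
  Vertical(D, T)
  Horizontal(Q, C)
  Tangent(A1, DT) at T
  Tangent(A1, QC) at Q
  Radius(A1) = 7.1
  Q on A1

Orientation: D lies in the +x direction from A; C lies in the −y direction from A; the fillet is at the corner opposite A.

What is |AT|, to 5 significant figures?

70.053

A is at the origin; AD is horizontal with |AD| = 68.7 and D on the +x side, so D = (68.700, 0.0000). AC is vertical with |AC| = 20.8 and C on the −y side, so C = (0.0000, -20.800). The virtual corner opposite A is at (68.700, -20.800). The tangent condition forces JT to be normal to DT and tangency of A1 to QC means the radius JQ is perpendicular to QC, with radius 7.1, so the center J sits 7.1 in from both sides at J = (61.600, -13.700). That places the tangent points at T = (68.700, -13.700) on DT and Q = (61.600, -20.800) on QC. Then |AT| = |T − A| = 70.053.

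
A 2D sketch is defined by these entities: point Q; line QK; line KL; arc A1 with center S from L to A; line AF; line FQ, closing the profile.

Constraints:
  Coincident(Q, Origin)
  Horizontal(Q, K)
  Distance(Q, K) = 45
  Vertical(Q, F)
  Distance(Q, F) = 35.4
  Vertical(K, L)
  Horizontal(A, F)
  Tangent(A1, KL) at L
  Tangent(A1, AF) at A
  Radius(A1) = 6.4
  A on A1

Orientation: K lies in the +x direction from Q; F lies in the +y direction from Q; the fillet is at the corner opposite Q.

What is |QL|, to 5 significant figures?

53.535

Q is at the origin; Q and K share the same y with |QK| = 45.0 and K on the +x side, so K = (45.000, 0.0000). QF is vertical with |QF| = 35.4 and F on the +y side, so F = (0.0000, 35.400). The virtual corner opposite Q is at (45.000, 35.400). Since A1 is tangent to KL there, SL ⟂ KL and since A1 is tangent to AF there, SA ⟂ AF, with radius 6.4, so the center S sits 6.4 in from both sides at S = (38.600, 29.000). That places the tangent points at L = (45.000, 29.000) on KL and A = (38.600, 35.400) on AF. Then |QL| = |L − Q| = 53.535.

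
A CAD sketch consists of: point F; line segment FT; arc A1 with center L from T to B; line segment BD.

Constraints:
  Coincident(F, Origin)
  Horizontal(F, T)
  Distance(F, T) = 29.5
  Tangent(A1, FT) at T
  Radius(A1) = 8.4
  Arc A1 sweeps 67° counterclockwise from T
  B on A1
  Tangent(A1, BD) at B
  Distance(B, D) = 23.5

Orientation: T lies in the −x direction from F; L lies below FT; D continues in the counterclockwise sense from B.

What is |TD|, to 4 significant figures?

31.65

F is at the origin; FT is horizontal with |FT| = 29.5 and T on the −x side, so T = (-29.50, 0.000). Tangency of A1 to FT means the radius LT is perpendicular to FT, so L = T + (0, -8.4) = (-29.50, -8.400). On A1, T sits at bearing 90° from L; a 67° counterclockwise sweep puts B at bearing 157°, so B = L + 8.4·(cos 157°, sin 157°) = (-37.23, -5.118). A1 meets BD tangentially, so LB is at right angles to BD, so BD runs along (−sin 157°, cos 157°); with |BD| = 23.5, D = (-46.41, -26.75). Then |TD| = |D − T| = 31.65.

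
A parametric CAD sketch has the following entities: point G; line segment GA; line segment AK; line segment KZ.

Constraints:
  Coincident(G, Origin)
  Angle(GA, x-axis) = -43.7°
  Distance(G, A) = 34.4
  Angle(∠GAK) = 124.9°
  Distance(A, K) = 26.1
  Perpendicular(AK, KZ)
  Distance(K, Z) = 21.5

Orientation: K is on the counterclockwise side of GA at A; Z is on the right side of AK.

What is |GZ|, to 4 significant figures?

67.58

∠GAK = 124.9°, so AK runs at -43.7° + (180° − 124.9°) = 11.40° from the x-axis; with |AK| = 26.1, K = A + 26.1·(cos 11.40°, sin 11.40°) = (50.46, -18.61). AK is perpendicular to KZ; with |KZ| = 21.5 on the right of AK, Z = K + 21.5·(0.1977, -0.9803) = (54.70, -39.68). Then |GZ| = |Z − G| = 67.58.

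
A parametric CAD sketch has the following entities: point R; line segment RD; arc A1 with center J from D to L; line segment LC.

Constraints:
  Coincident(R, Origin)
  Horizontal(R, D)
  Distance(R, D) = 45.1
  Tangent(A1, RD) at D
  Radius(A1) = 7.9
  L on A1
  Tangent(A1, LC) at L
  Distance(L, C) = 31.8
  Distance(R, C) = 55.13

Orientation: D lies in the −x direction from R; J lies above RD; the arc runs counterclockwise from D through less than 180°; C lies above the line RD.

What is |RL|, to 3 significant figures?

38.1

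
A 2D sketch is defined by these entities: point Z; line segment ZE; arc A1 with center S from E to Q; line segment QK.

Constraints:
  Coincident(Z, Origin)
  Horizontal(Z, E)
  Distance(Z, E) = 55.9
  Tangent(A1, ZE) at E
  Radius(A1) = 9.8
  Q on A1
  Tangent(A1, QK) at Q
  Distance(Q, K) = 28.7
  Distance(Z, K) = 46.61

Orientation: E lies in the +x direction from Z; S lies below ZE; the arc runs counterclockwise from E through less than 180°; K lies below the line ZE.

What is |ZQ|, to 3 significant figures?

47.4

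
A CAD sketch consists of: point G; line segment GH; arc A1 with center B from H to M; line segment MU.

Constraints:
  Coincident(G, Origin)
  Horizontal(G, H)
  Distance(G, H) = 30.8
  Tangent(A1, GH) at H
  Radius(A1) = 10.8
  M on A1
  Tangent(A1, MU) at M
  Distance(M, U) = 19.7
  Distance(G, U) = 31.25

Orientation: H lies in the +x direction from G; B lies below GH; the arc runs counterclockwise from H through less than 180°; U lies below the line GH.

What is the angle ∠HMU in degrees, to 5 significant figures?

142.23°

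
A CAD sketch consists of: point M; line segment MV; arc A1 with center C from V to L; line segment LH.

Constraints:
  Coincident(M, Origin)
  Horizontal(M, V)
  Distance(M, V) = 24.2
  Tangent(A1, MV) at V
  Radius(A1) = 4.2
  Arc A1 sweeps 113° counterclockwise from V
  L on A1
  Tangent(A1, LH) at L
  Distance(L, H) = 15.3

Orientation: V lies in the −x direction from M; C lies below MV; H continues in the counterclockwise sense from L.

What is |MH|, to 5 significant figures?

29.747

M is at the origin; MV is horizontal with |MV| = 24.2 and V on the −x side, so V = (-24.200, 0.0000). Tangency of A1 to MV means the radius CV is perpendicular to MV, so C = V + (0, -4.2) = (-24.200, -4.2000). On A1, V sits at bearing 90° from C; a 113° counterclockwise sweep puts L at bearing 203°, so L = C + 4.2·(cos 203°, sin 203°) = (-28.066, -5.8411). A1 meets LH tangentially, so CL is at right angles to LH, so LH runs along (−sin 203°, cos 203°); with |LH| = 15.3, H = (-22.088, -19.925). Then |MH| = |H − M| = 29.747.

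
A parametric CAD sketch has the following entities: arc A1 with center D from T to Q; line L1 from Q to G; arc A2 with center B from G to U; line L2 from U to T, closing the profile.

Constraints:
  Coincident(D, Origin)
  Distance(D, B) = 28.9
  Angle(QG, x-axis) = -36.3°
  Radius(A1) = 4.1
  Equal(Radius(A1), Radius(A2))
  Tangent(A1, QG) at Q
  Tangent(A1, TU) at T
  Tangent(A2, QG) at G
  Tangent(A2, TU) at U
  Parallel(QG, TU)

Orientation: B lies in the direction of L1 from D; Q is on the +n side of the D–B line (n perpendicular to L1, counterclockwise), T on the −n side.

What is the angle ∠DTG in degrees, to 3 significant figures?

74.2°

Tangency of A1 to both parallel lines with radius 4.1 puts Q and T at D ± 4.1·n: Q = (2.43, 3.30), T = (-2.43, -3.30). Equal radii place G and U the same way about B: G = B + 4.1·n = (25.7, -13.8), U = B − 4.1·n = (20.9, -20.4). Then cos ∠DTG = TD·TG / (|TD||TG|), giving 74.2°.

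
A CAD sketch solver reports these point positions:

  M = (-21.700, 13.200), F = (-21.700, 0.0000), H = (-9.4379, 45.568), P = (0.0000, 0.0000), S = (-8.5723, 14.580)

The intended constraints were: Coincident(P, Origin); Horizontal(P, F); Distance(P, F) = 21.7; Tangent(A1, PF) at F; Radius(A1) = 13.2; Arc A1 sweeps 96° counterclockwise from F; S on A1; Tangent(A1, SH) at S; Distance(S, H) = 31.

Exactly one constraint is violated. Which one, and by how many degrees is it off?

Tangent(A1, SH) at S — off by 4.40°.

P = (0.00, 0.00) ✓; P.y = 0.00, F.y = 0.00 ✓; |PF| = 21.70 ✓; ∠(MF, FP) = 90.00° ✓; |MF| = 13.20 ✓; bearing(M→S) − bearing(M→F) = 96.00° ✓; |MS| = 13.20 ✓; ∠(MS, SH) = 94.40° ✗; |SH| = 31.00 ✓.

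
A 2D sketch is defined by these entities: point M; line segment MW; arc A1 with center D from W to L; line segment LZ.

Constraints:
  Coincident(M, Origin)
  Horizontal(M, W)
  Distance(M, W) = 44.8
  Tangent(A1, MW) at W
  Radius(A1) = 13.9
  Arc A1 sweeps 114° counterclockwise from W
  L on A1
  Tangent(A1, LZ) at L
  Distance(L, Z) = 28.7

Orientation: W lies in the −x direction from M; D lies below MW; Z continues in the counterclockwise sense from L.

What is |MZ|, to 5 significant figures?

64.769

On A1, W sits at bearing 90° from D; a 114° counterclockwise sweep puts L at bearing 204°, so L = D + 13.9·(cos 204°, sin 204°) = (-57.498, -19.554). Since A1 is tangent to LZ there, DL ⟂ LZ, so LZ runs along (−sin 204°, cos 204°); with |LZ| = 28.7, Z = (-45.825, -45.772). Then |MZ| = |Z − M| = 64.769.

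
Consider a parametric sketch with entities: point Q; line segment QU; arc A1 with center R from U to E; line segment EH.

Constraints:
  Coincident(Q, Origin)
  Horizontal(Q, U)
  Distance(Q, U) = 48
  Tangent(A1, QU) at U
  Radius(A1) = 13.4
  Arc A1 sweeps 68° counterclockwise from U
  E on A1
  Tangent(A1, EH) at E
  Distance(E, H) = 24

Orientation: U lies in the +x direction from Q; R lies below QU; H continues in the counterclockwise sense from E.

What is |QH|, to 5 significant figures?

40.560

Q is at the origin; QU is horizontal with |QU| = 48.0 and U on the +x side, so U = (48.000, 0.0000). The tangent condition forces RU to be normal to QU, so R = U + (0, -13.4) = (48.000, -13.400). On A1, U sits at bearing 90° from R; a 68° counterclockwise sweep puts E at bearing 158°, so E = R + 13.4·(cos 158°, sin 158°) = (35.576, -8.3803). The tangent condition forces RE to be normal to EH, so EH runs along (−sin 158°, cos 158°); with |EH| = 24.0, H = (26.585, -30.633). Then |QH| = |H − Q| = 40.560.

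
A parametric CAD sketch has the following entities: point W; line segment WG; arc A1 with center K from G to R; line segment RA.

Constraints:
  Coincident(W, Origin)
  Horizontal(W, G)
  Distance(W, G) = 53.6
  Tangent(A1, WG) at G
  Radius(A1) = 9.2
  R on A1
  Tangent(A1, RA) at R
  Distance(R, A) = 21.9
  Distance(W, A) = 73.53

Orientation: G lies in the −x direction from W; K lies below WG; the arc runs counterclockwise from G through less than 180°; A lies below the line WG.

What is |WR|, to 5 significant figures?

62.897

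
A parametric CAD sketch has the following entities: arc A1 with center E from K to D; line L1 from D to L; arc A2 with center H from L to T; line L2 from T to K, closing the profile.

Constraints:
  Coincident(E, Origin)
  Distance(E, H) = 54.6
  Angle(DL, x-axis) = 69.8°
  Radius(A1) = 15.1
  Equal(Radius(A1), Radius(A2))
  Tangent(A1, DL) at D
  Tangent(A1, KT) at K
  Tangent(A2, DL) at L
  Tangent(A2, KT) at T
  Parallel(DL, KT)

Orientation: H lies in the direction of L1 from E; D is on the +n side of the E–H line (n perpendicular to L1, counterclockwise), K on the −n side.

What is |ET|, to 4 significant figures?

56.65

Tangency of A1 to both parallel lines with radius 15.1 puts D and K at E ± 15.1·n: D = (-14.17, 5.214), K = (14.17, -5.214). Equal radii place L and T the same way about H: L = H + 15.1·n = (4.682, 56.46), T = H − 15.1·n = (33.02, 46.03). Then |ET| = |T − E| = 56.65.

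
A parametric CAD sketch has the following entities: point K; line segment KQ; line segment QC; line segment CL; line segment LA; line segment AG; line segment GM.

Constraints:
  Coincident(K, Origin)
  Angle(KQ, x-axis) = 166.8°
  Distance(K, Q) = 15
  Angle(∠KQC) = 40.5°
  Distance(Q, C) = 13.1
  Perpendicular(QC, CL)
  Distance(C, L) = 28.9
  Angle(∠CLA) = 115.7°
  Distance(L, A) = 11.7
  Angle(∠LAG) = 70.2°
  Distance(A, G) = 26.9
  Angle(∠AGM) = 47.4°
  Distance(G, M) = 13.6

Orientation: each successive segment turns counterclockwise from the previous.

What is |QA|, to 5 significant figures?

34.070

K is at the origin; KQ runs at 166.8° with length 15.0, so Q = (-14.604, 3.4253). ∠KQC = 40.5° gives QC at -53.700° from the x-axis; with |QC| = 13.1, C = (-6.8483, -7.1324). QC ⟂ CL, so CL runs at 36.300°; with |CL| = 28.9, L = (16.443, 9.9768). ∠CLA = 115.7° gives LA at 100.60° from the x-axis; with |LA| = 11.7, A = (14.291, 21.477). Then |QA| = |A − Q| = 34.070.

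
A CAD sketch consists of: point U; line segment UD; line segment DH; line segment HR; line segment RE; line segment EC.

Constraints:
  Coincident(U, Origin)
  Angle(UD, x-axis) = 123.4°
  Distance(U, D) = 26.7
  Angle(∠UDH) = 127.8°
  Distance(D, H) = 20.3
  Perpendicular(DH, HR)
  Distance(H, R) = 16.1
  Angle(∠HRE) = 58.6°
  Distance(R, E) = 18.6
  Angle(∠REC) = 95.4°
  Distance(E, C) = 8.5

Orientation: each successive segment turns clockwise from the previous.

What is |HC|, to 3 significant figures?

12.2

U is at the origin; UD runs at 123.4° with length 26.7, so D = (-14.7, 22.3). ∠UDH = 127.8° gives DH at 71.2° from the x-axis; with |DH| = 20.3, H = (-8.16, 41.5). DH is perpendicular to HR, so HR runs at -18.8°; with |HR| = 16.1, R = (7.09, 36.3). ∠HRE = 58.6° gives RE at -140° from the x-axis; with |RE| = 18.6, E = (-7.20, 24.4). ∠REC = 95.4° gives EC at 135° from the x-axis; with |EC| = 8.5, C = (-13.2, 30.4). Then |HC| = |C − H| = 12.2.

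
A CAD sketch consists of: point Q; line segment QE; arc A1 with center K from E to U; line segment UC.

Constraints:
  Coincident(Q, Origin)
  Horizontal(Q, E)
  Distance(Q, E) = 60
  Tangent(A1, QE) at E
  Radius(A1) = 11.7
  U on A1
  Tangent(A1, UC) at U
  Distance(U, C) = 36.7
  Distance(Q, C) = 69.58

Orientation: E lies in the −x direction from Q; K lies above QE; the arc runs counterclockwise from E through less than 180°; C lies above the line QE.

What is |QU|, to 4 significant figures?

49.80

Checks: Q = (0.00, 0.00) ✓; |KU| = 11.70 ✓; ∠(KU, UC) = 90.00° ✓; |UC| = 36.70 ✓; |QC| = 69.58 ✓.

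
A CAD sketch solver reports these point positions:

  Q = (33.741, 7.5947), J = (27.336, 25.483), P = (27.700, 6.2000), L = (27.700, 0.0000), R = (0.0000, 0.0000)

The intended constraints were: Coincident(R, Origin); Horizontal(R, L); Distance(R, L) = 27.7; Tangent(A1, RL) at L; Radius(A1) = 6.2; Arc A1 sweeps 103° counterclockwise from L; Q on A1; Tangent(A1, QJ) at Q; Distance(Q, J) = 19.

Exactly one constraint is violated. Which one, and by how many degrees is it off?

Tangent(A1, QJ) at Q — off by 6.70°.

R = (0.00, 0.00) ✓; R.y = 0.00, L.y = 0.00 ✓; |RL| = 27.70 ✓; ∠(PL, LR) = 90.00° ✓; |PL| = 6.200 ✓; bearing(P→Q) − bearing(P→L) = 103.0° ✓; |PQ| = 6.200 ✓; ∠(PQ, QJ) = 83.30° ✗; |QJ| = 19.00 ✓.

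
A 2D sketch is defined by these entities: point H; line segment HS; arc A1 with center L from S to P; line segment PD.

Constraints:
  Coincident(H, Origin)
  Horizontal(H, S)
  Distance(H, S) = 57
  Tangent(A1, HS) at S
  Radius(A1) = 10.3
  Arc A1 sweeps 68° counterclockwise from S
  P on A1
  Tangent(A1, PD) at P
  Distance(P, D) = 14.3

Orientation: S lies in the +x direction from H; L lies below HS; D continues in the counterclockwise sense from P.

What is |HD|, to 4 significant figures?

46.48

H is at the origin; H and S share the same y with |HS| = 57.0 and S on the +x side, so S = (57.00, 0.000). Tangency of A1 to HS means the radius LS is perpendicular to HS, so L = S + (0, -10.3) = (57.00, -10.30). On A1, S sits at bearing 90° from L; a 68° counterclockwise sweep puts P at bearing 158°, so P = L + 10.3·(cos 158°, sin 158°) = (47.45, -6.442). A1 meets PD tangentially, so LP is at right angles to PD, so PD runs along (−sin 158°, cos 158°); with |PD| = 14.3, D = (42.09, -19.70). Then |HD| = |D − H| = 46.48.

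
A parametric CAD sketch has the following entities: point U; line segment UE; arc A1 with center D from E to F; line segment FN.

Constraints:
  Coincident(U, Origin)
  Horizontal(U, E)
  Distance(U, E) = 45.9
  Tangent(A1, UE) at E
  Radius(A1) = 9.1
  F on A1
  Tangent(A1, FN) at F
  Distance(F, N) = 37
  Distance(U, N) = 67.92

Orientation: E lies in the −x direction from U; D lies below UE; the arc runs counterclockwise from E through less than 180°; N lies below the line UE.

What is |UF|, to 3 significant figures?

55.9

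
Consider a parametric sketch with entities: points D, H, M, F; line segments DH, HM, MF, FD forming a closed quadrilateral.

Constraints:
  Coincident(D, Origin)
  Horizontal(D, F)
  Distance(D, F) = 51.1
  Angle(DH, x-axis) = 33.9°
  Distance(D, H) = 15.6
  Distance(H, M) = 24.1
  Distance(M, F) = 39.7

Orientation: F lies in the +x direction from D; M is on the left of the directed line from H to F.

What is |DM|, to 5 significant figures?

38.674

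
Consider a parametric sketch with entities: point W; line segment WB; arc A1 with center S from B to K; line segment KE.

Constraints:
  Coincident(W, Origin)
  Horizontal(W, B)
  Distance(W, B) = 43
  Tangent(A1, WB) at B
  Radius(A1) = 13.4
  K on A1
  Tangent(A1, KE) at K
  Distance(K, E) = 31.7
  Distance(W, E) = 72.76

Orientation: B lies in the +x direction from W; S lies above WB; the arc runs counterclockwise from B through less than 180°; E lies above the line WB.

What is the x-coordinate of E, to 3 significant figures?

57.5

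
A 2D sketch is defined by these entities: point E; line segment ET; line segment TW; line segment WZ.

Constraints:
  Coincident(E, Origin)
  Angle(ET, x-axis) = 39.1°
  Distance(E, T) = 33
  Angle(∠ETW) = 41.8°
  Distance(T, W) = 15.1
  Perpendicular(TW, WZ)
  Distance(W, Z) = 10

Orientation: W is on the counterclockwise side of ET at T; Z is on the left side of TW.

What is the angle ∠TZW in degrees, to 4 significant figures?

56.49°

E is at the origin; ET runs at 39.1° with length 33.0, so T = 33.0·(cos 39.1°, sin 39.1°) = (25.61, 20.81). ∠ETW = 41.8°, so TW runs at 39.1° + (180° − 41.8°) = 177.3° from the x-axis; with |TW| = 15.1, W = T + 15.1·(cos 177.3°, sin 177.3°) = (10.53, 21.52). TW ⟂ WZ; with |WZ| = 10.0 on the left of TW, Z = W + 10.0·(-0.04711, -0.9989) = (10.06, 11.53). Then cos ∠TZW = ZT·ZW / (|ZT||ZW|), giving 56.49°.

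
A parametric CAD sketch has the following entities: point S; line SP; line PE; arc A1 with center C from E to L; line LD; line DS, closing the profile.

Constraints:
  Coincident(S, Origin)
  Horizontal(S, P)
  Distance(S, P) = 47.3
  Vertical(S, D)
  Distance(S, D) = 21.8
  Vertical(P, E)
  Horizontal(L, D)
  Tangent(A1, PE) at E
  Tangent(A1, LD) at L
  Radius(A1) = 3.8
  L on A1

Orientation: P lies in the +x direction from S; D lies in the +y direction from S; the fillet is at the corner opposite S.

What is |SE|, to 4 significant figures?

50.61

The virtual corner opposite S is at (47.30, 21.80). A1 meets PE tangentially, so CE is at right angles to PE and tangency of A1 to LD means the radius CL is perpendicular to LD, with radius 3.8, so the center C sits 3.8 in from both sides at C = (43.50, 18.00). That places the tangent points at E = (47.30, 18.00) on PE and L = (43.50, 21.80) on LD. Then |SE| = |E − S| = 50.61.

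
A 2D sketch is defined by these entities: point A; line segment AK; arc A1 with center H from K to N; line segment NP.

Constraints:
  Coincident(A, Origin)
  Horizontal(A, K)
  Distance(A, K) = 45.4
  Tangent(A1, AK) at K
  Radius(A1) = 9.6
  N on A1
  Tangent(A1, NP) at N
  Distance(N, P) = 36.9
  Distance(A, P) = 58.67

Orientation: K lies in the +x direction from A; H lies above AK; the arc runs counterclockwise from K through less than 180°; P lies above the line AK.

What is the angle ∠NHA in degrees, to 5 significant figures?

162.75°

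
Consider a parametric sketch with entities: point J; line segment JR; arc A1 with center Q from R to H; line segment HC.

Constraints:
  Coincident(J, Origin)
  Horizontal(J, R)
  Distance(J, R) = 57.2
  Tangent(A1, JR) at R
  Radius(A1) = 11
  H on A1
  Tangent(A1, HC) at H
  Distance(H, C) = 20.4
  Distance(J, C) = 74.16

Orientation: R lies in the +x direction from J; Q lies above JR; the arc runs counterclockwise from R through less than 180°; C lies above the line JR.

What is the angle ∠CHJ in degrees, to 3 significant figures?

96.1°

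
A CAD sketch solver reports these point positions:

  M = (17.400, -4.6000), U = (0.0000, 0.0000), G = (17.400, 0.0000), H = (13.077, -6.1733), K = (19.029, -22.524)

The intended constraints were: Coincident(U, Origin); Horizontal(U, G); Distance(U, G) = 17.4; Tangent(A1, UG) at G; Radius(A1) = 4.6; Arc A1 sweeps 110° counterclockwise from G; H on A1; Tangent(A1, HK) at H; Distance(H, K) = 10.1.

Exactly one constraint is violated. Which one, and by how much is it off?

Distance(H, K) = 10.1 — off by 7.30.

U = (0.00, 0.00) ✓; U.y = 0.00, G.y = 0.00 ✓; |UG| = 17.40 ✓; ∠(MG, GU) = 90.00° ✓; |MG| = 4.600 ✓; bearing(M→H) − bearing(M→G) = 110.0° ✓; |MH| = 4.600 ✓; ∠(MH, HK) = 90.00° ✓; |HK| = 17.40 ✗.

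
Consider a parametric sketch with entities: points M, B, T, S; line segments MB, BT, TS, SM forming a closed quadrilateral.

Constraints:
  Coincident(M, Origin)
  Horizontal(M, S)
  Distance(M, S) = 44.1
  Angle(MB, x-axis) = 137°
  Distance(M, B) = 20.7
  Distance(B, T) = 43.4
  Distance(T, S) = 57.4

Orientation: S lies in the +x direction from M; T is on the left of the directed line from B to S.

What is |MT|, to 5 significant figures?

49.318

Checks: |BT| = 43.40 ✓; |TS| = 57.40 ✓.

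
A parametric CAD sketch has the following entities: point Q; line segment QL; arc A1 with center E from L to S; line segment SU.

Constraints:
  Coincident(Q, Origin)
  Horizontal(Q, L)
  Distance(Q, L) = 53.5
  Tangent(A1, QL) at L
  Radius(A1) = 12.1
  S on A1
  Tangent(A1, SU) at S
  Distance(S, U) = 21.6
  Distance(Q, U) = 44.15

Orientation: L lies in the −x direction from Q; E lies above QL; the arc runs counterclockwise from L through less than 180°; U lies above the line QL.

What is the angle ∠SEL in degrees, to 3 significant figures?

68.5°

Checks: |ES| = 12.10 ✓; ∠(ES, SU) = 90.00° ✓; |SU| = 21.60 ✓; |QU| = 44.15 ✓.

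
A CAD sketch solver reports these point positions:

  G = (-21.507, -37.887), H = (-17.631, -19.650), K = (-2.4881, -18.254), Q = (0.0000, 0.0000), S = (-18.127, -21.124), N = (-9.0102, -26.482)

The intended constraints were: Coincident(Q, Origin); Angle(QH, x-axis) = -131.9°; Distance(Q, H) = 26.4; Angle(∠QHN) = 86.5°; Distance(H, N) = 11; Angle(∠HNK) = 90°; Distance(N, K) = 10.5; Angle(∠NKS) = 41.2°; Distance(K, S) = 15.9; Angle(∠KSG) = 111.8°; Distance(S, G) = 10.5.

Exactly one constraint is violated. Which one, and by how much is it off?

Distance(S, G) = 10.5 — off by 6.60.

Q = (0.00, 0.00) ✓; QH at -131.9° ✓; |QH| = 26.40 ✓; ∠QHN = 86.50° ✓; |HN| = 11.00 ✓; ∠HNK = 90.01° ✓; |NK| = 10.50 ✓; ∠NKS = 41.20° ✓; |KS| = 15.90 ✓; ∠KSG = 111.8° ✓; |SG| = 17.10 ✗.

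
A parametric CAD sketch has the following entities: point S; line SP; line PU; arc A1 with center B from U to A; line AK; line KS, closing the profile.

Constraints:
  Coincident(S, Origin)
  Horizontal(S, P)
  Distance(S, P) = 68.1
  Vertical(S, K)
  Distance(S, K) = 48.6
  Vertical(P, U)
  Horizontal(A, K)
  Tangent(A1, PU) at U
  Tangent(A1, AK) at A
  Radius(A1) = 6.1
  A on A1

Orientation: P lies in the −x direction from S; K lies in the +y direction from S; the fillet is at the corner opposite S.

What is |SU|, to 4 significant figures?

80.27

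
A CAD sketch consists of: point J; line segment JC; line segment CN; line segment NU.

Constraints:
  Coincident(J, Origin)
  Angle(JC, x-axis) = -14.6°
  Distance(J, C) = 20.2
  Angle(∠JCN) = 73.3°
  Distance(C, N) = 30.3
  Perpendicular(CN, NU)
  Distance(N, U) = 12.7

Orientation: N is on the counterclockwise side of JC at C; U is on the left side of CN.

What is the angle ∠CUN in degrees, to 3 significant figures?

67.3°

J is at the origin; JC runs at -14.6° with length 20.2, so C = 20.2·(cos -14.6°, sin -14.6°) = (19.5, -5.09). ∠JCN = 73.3°, so CN runs at -14.6° + (180° − 73.3°) = 92.1° from the x-axis; with |CN| = 30.3, N = C + 30.3·(cos 92.1°, sin 92.1°) = (18.4, 25.2). The perpendicularity gives NU at right angles to CN; with |NU| = 12.7 on the left of CN, U = N + 12.7·(-0.999, -0.0366) = (5.75, 24.7). Then cos ∠CUN = UC·UN / (|UC||UN|), giving 67.3°.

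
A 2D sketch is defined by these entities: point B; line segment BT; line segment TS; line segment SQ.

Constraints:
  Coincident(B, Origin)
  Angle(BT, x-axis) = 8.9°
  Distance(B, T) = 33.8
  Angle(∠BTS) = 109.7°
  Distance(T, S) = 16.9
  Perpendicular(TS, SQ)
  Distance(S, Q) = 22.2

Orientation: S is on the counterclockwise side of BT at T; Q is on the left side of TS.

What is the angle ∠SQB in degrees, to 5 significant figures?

108.78°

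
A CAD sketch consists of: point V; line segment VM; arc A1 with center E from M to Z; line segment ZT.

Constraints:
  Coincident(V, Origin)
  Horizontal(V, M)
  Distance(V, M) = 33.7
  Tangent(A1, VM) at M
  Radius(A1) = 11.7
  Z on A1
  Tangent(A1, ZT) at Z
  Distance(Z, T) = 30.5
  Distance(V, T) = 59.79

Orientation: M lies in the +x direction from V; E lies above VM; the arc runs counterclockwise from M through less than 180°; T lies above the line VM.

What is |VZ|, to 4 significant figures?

47.21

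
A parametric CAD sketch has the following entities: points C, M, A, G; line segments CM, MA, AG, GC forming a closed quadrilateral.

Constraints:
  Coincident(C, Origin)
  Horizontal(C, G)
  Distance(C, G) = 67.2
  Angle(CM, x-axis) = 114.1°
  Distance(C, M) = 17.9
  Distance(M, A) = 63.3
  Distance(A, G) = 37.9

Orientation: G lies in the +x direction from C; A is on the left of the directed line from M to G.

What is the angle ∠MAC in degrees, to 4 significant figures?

16.20°

C is at the origin; C and G share the same y with |CG| = 67.2 and G in +x, so G = (67.2, 0). CM runs at 114.1° with |CM| = 17.9, so M = (-7.309, 16.34). A is determined by |MA| = 63.3 and |AG| = 37.9 together: it lies at the intersection of circle(M, 63.3) and circle(G, 37.9). With |MG| = 76.28, the foot of the radical line on MG is 54.99 from M and the perpendicular offset is √(63.3² − 54.99²) = 31.35. Taking the left-of-MG solution: A = (53.12, 35.19).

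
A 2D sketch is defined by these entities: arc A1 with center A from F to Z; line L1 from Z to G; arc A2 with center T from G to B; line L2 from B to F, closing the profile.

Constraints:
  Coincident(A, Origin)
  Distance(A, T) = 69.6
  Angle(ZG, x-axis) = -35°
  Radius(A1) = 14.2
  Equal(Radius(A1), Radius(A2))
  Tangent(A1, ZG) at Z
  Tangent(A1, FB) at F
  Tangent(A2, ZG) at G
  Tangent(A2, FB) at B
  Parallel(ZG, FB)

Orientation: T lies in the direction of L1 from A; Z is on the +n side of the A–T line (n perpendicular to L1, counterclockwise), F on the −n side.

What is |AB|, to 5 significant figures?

71.034

The slot axis is L1's direction at -35.0°, so u = (cos -35.0°, sin -35.0°) = (0.81915, -0.57358) and n = (−sin -35.0°, cos -35.0°) = (0.57358, 0.81915). A is at the origin and T lies 69.6 along u from A, so T = 69.6·u = (57.013, -39.921). Tangency of A1 to both parallel lines with radius 14.2 puts Z and F at A ± 14.2·n: Z = (8.1448, 11.632), F = (-8.1448, -11.632). Equal radii place G and B the same way about T: G = T + 14.2·n = (65.158, -28.289), B = T − 14.2·n = (48.868, -51.553). Then |AB| = |B − A| = 71.034.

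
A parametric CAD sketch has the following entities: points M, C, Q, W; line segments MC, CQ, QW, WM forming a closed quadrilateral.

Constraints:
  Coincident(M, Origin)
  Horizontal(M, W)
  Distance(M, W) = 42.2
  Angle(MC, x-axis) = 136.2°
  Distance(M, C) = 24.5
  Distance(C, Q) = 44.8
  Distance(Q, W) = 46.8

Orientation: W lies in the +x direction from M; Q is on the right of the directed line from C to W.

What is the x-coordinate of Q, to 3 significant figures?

1.69

M is at the origin; MW is horizontal with |MW| = 42.2 and W in +x, so W = (42.2, 0). MC runs at 136.2° with |MC| = 24.5, so C = (-17.7, 17.0). Q is determined by |CQ| = 44.8 and |QW| = 46.8 together: it lies at the intersection of circle(C, 44.8) and circle(W, 46.8). With |CW| = 62.2, the foot of the radical line on CW is 29.6 from C and the perpendicular offset is √(44.8² − 29.6²) = 33.6. Taking the right-of-CW solution: Q = (1.69, -23.4).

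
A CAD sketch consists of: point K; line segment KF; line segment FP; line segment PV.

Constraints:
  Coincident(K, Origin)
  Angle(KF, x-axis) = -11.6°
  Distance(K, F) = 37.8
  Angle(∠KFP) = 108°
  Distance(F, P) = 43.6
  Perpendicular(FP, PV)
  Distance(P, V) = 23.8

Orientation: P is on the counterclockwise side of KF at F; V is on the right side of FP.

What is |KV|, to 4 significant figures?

81.40

K is at the origin; KF runs at -11.6° with length 37.8, so F = 37.8·(cos -11.6°, sin -11.6°) = (37.03, -7.601). ∠KFP = 108.0°, so FP runs at -11.6° + (180° − 108.0°) = 60.40° from the x-axis; with |FP| = 43.6, P = F + 43.6·(cos 60.40°, sin 60.40°) = (58.56, 30.31). The perpendicularity gives PV at right angles to FP; with |PV| = 23.8 on the right of FP, V = P + 23.8·(0.8695, -0.4939) = (79.26, 18.55). Then |KV| = |V − K| = 81.40.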